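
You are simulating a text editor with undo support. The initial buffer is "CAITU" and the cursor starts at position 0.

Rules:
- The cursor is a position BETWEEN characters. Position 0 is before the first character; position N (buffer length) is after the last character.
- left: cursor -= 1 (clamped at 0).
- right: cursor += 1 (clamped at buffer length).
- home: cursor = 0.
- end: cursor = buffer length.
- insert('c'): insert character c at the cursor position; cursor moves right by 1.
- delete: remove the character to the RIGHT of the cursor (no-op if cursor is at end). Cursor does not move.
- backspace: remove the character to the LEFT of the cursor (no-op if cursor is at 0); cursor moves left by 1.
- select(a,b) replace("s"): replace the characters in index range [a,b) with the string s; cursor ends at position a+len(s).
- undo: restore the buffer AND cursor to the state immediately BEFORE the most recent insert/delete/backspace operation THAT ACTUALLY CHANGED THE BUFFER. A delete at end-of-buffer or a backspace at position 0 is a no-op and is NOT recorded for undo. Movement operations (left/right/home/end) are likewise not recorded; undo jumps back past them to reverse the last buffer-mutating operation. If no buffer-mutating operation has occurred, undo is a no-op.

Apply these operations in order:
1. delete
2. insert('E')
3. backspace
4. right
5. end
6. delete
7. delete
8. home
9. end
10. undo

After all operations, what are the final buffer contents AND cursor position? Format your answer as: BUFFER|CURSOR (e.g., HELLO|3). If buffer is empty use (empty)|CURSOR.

Answer: EAITU|1

Derivation:
After op 1 (delete): buf='AITU' cursor=0
After op 2 (insert('E')): buf='EAITU' cursor=1
After op 3 (backspace): buf='AITU' cursor=0
After op 4 (right): buf='AITU' cursor=1
After op 5 (end): buf='AITU' cursor=4
After op 6 (delete): buf='AITU' cursor=4
After op 7 (delete): buf='AITU' cursor=4
After op 8 (home): buf='AITU' cursor=0
After op 9 (end): buf='AITU' cursor=4
After op 10 (undo): buf='EAITU' cursor=1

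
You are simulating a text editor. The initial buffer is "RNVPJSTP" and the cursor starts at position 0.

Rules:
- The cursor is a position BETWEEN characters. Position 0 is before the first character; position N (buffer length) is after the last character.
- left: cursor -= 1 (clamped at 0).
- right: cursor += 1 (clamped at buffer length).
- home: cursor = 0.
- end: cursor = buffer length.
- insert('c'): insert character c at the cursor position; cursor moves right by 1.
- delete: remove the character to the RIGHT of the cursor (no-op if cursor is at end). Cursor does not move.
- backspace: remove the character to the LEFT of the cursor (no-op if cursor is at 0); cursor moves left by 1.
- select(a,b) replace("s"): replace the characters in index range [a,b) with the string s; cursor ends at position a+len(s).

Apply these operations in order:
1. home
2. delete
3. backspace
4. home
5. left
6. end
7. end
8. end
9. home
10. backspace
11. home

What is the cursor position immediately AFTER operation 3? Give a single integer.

After op 1 (home): buf='RNVPJSTP' cursor=0
After op 2 (delete): buf='NVPJSTP' cursor=0
After op 3 (backspace): buf='NVPJSTP' cursor=0

Answer: 0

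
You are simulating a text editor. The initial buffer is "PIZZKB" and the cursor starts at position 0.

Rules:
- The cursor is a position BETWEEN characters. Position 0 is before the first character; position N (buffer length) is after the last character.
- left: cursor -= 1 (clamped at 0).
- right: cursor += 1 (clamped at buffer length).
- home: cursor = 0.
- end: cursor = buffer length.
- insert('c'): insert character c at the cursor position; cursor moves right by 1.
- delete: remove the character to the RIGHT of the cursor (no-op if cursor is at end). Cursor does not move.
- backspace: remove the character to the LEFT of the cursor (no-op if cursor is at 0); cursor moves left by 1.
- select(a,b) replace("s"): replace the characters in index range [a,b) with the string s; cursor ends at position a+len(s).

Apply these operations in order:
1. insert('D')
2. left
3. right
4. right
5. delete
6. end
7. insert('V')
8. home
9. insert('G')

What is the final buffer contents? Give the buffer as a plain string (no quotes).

Answer: GDPZZKBV

Derivation:
After op 1 (insert('D')): buf='DPIZZKB' cursor=1
After op 2 (left): buf='DPIZZKB' cursor=0
After op 3 (right): buf='DPIZZKB' cursor=1
After op 4 (right): buf='DPIZZKB' cursor=2
After op 5 (delete): buf='DPZZKB' cursor=2
After op 6 (end): buf='DPZZKB' cursor=6
After op 7 (insert('V')): buf='DPZZKBV' cursor=7
After op 8 (home): buf='DPZZKBV' cursor=0
After op 9 (insert('G')): buf='GDPZZKBV' cursor=1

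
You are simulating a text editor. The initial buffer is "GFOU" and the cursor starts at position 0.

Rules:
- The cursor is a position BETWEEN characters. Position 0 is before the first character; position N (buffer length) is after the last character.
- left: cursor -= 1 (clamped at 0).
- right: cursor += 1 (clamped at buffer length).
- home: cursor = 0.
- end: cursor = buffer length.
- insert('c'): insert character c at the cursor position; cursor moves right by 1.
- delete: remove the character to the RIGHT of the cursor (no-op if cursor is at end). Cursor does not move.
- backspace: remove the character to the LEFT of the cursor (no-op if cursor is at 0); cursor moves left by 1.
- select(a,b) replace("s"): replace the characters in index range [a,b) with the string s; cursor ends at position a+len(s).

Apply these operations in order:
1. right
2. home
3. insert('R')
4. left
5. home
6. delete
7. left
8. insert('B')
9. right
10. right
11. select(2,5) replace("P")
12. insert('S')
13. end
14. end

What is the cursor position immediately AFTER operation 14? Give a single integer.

After op 1 (right): buf='GFOU' cursor=1
After op 2 (home): buf='GFOU' cursor=0
After op 3 (insert('R')): buf='RGFOU' cursor=1
After op 4 (left): buf='RGFOU' cursor=0
After op 5 (home): buf='RGFOU' cursor=0
After op 6 (delete): buf='GFOU' cursor=0
After op 7 (left): buf='GFOU' cursor=0
After op 8 (insert('B')): buf='BGFOU' cursor=1
After op 9 (right): buf='BGFOU' cursor=2
After op 10 (right): buf='BGFOU' cursor=3
After op 11 (select(2,5) replace("P")): buf='BGP' cursor=3
After op 12 (insert('S')): buf='BGPS' cursor=4
After op 13 (end): buf='BGPS' cursor=4
After op 14 (end): buf='BGPS' cursor=4

Answer: 4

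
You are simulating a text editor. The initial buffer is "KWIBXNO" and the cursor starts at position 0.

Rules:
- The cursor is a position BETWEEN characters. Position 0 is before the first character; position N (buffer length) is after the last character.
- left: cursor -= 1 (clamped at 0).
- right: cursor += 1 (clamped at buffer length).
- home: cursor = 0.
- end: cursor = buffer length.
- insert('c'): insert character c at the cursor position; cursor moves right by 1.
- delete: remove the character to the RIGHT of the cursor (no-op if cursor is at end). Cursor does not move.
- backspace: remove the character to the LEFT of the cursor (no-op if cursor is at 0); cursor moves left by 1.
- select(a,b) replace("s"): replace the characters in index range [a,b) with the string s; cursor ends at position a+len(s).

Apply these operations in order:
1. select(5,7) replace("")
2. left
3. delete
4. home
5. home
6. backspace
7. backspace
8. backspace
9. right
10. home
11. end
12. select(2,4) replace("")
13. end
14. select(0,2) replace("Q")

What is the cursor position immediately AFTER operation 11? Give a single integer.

Answer: 4

Derivation:
After op 1 (select(5,7) replace("")): buf='KWIBX' cursor=5
After op 2 (left): buf='KWIBX' cursor=4
After op 3 (delete): buf='KWIB' cursor=4
After op 4 (home): buf='KWIB' cursor=0
After op 5 (home): buf='KWIB' cursor=0
After op 6 (backspace): buf='KWIB' cursor=0
After op 7 (backspace): buf='KWIB' cursor=0
After op 8 (backspace): buf='KWIB' cursor=0
After op 9 (right): buf='KWIB' cursor=1
After op 10 (home): buf='KWIB' cursor=0
After op 11 (end): buf='KWIB' cursor=4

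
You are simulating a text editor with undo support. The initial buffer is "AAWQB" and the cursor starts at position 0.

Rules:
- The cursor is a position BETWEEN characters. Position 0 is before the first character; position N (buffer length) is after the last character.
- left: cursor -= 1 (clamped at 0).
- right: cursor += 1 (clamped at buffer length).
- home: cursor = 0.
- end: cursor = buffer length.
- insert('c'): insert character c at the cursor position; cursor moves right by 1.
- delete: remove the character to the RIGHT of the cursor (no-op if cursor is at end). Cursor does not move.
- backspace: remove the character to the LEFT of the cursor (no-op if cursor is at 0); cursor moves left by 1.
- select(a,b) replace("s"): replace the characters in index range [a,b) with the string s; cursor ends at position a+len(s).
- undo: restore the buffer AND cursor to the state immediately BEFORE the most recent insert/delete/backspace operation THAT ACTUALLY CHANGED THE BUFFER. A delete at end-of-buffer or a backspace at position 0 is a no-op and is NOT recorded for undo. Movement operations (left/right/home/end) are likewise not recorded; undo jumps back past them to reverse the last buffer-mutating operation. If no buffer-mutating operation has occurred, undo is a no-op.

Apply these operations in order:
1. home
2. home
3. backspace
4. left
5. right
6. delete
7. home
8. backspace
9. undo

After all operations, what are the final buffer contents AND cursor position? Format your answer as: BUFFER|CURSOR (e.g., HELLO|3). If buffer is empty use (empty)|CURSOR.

Answer: AAWQB|1

Derivation:
After op 1 (home): buf='AAWQB' cursor=0
After op 2 (home): buf='AAWQB' cursor=0
After op 3 (backspace): buf='AAWQB' cursor=0
After op 4 (left): buf='AAWQB' cursor=0
After op 5 (right): buf='AAWQB' cursor=1
After op 6 (delete): buf='AWQB' cursor=1
After op 7 (home): buf='AWQB' cursor=0
After op 8 (backspace): buf='AWQB' cursor=0
After op 9 (undo): buf='AAWQB' cursor=1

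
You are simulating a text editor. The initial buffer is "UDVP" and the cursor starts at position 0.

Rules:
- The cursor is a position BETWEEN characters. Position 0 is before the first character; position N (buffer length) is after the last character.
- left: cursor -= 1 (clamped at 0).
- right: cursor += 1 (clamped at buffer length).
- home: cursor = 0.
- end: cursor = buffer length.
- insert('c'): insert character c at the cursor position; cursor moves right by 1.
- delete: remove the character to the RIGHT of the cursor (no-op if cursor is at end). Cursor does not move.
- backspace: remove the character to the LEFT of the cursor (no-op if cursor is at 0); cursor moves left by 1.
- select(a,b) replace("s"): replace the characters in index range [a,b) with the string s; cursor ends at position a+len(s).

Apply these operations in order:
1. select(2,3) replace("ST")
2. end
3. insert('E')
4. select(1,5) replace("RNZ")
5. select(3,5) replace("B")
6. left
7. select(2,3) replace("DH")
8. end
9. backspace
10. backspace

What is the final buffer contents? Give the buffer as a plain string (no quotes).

Answer: URD

Derivation:
After op 1 (select(2,3) replace("ST")): buf='UDSTP' cursor=4
After op 2 (end): buf='UDSTP' cursor=5
After op 3 (insert('E')): buf='UDSTPE' cursor=6
After op 4 (select(1,5) replace("RNZ")): buf='URNZE' cursor=4
After op 5 (select(3,5) replace("B")): buf='URNB' cursor=4
After op 6 (left): buf='URNB' cursor=3
After op 7 (select(2,3) replace("DH")): buf='URDHB' cursor=4
After op 8 (end): buf='URDHB' cursor=5
After op 9 (backspace): buf='URDH' cursor=4
After op 10 (backspace): buf='URD' cursor=3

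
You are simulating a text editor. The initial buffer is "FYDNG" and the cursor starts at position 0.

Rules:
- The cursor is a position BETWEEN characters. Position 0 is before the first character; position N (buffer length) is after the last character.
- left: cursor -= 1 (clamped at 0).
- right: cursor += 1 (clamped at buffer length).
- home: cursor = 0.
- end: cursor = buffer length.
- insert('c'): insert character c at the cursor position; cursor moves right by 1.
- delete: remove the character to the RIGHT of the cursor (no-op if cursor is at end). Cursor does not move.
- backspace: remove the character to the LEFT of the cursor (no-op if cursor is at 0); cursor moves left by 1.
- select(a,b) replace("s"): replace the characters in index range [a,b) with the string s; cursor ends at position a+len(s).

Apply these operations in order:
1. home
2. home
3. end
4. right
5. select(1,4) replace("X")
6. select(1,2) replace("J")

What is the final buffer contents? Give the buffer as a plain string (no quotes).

After op 1 (home): buf='FYDNG' cursor=0
After op 2 (home): buf='FYDNG' cursor=0
After op 3 (end): buf='FYDNG' cursor=5
After op 4 (right): buf='FYDNG' cursor=5
After op 5 (select(1,4) replace("X")): buf='FXG' cursor=2
After op 6 (select(1,2) replace("J")): buf='FJG' cursor=2

Answer: FJG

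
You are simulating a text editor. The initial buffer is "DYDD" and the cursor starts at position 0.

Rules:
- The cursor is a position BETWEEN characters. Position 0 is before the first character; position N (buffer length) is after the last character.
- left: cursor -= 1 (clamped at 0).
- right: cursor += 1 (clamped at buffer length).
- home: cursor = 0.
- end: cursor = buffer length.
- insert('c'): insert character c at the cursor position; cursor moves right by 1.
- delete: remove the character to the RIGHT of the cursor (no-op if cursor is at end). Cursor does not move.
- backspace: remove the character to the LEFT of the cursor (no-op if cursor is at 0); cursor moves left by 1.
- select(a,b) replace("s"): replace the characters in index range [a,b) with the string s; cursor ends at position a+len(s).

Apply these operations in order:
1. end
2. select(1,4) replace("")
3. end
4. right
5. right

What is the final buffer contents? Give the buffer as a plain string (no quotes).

After op 1 (end): buf='DYDD' cursor=4
After op 2 (select(1,4) replace("")): buf='D' cursor=1
After op 3 (end): buf='D' cursor=1
After op 4 (right): buf='D' cursor=1
After op 5 (right): buf='D' cursor=1

Answer: D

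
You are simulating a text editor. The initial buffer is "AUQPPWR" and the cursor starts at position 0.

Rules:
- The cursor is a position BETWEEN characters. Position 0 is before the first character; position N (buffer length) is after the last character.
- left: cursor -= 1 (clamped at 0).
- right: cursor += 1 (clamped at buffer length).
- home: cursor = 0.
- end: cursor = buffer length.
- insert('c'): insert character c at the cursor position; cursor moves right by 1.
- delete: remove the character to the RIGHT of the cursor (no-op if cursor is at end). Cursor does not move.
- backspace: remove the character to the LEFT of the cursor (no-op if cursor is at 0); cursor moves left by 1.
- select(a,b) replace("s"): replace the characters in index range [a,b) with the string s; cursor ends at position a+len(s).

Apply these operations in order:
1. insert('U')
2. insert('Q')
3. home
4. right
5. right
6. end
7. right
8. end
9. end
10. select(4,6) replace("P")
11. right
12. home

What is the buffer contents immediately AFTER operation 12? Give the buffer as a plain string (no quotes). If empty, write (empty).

After op 1 (insert('U')): buf='UAUQPPWR' cursor=1
After op 2 (insert('Q')): buf='UQAUQPPWR' cursor=2
After op 3 (home): buf='UQAUQPPWR' cursor=0
After op 4 (right): buf='UQAUQPPWR' cursor=1
After op 5 (right): buf='UQAUQPPWR' cursor=2
After op 6 (end): buf='UQAUQPPWR' cursor=9
After op 7 (right): buf='UQAUQPPWR' cursor=9
After op 8 (end): buf='UQAUQPPWR' cursor=9
After op 9 (end): buf='UQAUQPPWR' cursor=9
After op 10 (select(4,6) replace("P")): buf='UQAUPPWR' cursor=5
After op 11 (right): buf='UQAUPPWR' cursor=6
After op 12 (home): buf='UQAUPPWR' cursor=0

Answer: UQAUPPWR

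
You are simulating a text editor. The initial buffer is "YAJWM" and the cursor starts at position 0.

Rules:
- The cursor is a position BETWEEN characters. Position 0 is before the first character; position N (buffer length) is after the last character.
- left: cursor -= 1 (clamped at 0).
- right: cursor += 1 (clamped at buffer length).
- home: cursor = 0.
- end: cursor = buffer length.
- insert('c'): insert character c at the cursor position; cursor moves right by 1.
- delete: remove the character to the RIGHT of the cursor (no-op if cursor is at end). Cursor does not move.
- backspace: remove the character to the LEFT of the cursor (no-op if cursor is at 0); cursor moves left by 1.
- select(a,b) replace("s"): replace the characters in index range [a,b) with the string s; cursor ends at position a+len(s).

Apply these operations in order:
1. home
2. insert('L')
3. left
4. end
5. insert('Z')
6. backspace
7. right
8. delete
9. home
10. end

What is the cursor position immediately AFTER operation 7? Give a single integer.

After op 1 (home): buf='YAJWM' cursor=0
After op 2 (insert('L')): buf='LYAJWM' cursor=1
After op 3 (left): buf='LYAJWM' cursor=0
After op 4 (end): buf='LYAJWM' cursor=6
After op 5 (insert('Z')): buf='LYAJWMZ' cursor=7
After op 6 (backspace): buf='LYAJWM' cursor=6
After op 7 (right): buf='LYAJWM' cursor=6

Answer: 6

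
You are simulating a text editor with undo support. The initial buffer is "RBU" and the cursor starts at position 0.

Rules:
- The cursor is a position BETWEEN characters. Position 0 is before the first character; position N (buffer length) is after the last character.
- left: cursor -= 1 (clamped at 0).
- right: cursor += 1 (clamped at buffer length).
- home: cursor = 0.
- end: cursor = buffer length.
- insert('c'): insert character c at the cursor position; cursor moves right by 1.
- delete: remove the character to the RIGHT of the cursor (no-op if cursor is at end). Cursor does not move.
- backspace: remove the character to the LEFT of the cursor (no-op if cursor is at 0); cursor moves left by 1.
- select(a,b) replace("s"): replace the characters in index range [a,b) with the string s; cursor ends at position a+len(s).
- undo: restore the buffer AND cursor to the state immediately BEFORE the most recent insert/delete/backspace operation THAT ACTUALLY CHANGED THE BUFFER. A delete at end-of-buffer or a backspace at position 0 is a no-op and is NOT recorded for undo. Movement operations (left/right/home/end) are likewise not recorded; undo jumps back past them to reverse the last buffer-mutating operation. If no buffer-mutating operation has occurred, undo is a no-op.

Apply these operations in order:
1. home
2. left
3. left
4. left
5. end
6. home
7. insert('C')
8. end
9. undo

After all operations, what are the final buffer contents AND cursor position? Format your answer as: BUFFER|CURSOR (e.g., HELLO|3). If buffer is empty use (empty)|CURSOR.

Answer: RBU|0

Derivation:
After op 1 (home): buf='RBU' cursor=0
After op 2 (left): buf='RBU' cursor=0
After op 3 (left): buf='RBU' cursor=0
After op 4 (left): buf='RBU' cursor=0
After op 5 (end): buf='RBU' cursor=3
After op 6 (home): buf='RBU' cursor=0
After op 7 (insert('C')): buf='CRBU' cursor=1
After op 8 (end): buf='CRBU' cursor=4
After op 9 (undo): buf='RBU' cursor=0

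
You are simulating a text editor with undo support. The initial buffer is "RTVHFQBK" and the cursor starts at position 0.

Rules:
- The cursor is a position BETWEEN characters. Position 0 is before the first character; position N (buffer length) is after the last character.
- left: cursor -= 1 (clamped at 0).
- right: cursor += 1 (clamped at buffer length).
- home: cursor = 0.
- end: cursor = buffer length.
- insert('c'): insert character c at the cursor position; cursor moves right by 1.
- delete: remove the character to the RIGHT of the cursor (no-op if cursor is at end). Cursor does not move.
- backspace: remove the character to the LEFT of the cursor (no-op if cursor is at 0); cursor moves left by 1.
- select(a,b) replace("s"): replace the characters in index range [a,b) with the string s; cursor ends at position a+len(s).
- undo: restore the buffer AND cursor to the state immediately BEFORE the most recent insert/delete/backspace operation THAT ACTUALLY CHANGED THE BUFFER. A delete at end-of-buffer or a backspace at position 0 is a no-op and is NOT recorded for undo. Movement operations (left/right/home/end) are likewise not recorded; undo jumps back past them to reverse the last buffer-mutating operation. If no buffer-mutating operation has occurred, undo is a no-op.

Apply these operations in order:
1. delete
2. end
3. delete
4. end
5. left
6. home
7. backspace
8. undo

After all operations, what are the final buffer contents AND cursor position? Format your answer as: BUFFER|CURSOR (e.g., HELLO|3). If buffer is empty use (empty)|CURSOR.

After op 1 (delete): buf='TVHFQBK' cursor=0
After op 2 (end): buf='TVHFQBK' cursor=7
After op 3 (delete): buf='TVHFQBK' cursor=7
After op 4 (end): buf='TVHFQBK' cursor=7
After op 5 (left): buf='TVHFQBK' cursor=6
After op 6 (home): buf='TVHFQBK' cursor=0
After op 7 (backspace): buf='TVHFQBK' cursor=0
After op 8 (undo): buf='RTVHFQBK' cursor=0

Answer: RTVHFQBK|0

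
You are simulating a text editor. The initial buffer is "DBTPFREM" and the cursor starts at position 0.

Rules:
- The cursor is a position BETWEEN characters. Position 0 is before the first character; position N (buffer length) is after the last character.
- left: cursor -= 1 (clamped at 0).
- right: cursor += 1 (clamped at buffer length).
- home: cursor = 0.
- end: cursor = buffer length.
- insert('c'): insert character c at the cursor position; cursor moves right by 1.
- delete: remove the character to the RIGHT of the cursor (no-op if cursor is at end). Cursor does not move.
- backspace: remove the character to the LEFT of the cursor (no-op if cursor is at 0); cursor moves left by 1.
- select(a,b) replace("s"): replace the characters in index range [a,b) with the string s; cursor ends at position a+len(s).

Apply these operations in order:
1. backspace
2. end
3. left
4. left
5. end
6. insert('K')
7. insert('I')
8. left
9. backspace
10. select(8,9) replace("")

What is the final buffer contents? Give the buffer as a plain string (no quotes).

After op 1 (backspace): buf='DBTPFREM' cursor=0
After op 2 (end): buf='DBTPFREM' cursor=8
After op 3 (left): buf='DBTPFREM' cursor=7
After op 4 (left): buf='DBTPFREM' cursor=6
After op 5 (end): buf='DBTPFREM' cursor=8
After op 6 (insert('K')): buf='DBTPFREMK' cursor=9
After op 7 (insert('I')): buf='DBTPFREMKI' cursor=10
After op 8 (left): buf='DBTPFREMKI' cursor=9
After op 9 (backspace): buf='DBTPFREMI' cursor=8
After op 10 (select(8,9) replace("")): buf='DBTPFREM' cursor=8

Answer: DBTPFREM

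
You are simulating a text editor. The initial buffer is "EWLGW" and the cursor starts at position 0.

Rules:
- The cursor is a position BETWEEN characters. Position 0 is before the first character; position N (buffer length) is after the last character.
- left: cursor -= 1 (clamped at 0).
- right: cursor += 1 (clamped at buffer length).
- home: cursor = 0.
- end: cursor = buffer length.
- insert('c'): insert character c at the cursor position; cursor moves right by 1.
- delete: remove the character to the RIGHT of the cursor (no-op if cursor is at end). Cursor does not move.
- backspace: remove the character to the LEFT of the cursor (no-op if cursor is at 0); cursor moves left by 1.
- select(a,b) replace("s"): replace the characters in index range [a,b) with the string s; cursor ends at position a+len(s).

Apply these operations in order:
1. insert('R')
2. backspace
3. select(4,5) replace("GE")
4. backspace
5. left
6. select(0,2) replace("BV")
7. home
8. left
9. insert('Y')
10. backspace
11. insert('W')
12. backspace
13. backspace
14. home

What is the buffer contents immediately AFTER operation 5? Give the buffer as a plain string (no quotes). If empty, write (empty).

After op 1 (insert('R')): buf='REWLGW' cursor=1
After op 2 (backspace): buf='EWLGW' cursor=0
After op 3 (select(4,5) replace("GE")): buf='EWLGGE' cursor=6
After op 4 (backspace): buf='EWLGG' cursor=5
After op 5 (left): buf='EWLGG' cursor=4

Answer: EWLGG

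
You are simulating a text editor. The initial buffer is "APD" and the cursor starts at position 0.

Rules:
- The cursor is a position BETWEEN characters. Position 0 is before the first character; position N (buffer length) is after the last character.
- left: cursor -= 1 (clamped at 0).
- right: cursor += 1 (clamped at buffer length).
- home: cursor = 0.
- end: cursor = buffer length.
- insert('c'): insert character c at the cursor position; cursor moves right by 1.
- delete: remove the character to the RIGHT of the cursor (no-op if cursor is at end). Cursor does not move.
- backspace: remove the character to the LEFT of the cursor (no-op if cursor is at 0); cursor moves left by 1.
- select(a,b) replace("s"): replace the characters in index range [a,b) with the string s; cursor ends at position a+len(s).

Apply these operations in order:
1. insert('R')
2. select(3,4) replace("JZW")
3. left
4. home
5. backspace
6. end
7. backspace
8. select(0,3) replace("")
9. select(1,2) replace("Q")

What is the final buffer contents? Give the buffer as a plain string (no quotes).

Answer: JQ

Derivation:
After op 1 (insert('R')): buf='RAPD' cursor=1
After op 2 (select(3,4) replace("JZW")): buf='RAPJZW' cursor=6
After op 3 (left): buf='RAPJZW' cursor=5
After op 4 (home): buf='RAPJZW' cursor=0
After op 5 (backspace): buf='RAPJZW' cursor=0
After op 6 (end): buf='RAPJZW' cursor=6
After op 7 (backspace): buf='RAPJZ' cursor=5
After op 8 (select(0,3) replace("")): buf='JZ' cursor=0
After op 9 (select(1,2) replace("Q")): buf='JQ' cursor=2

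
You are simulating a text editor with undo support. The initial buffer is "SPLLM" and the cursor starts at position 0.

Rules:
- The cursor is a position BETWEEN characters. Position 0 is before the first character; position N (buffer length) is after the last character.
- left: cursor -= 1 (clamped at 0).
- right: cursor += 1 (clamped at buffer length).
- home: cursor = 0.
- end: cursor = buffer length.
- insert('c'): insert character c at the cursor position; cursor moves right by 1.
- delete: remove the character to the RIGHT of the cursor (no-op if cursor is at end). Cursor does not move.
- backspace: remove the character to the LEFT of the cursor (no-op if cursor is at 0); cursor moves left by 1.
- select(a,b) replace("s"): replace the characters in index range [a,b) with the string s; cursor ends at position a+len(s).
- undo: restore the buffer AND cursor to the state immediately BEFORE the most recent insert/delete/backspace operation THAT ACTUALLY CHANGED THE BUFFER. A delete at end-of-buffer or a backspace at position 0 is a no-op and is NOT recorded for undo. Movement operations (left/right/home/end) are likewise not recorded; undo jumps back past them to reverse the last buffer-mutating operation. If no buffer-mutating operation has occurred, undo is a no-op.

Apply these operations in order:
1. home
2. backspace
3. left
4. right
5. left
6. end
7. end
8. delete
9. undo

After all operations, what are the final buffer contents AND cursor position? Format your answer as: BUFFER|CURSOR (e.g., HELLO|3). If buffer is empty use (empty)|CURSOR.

After op 1 (home): buf='SPLLM' cursor=0
After op 2 (backspace): buf='SPLLM' cursor=0
After op 3 (left): buf='SPLLM' cursor=0
After op 4 (right): buf='SPLLM' cursor=1
After op 5 (left): buf='SPLLM' cursor=0
After op 6 (end): buf='SPLLM' cursor=5
After op 7 (end): buf='SPLLM' cursor=5
After op 8 (delete): buf='SPLLM' cursor=5
After op 9 (undo): buf='SPLLM' cursor=5

Answer: SPLLM|5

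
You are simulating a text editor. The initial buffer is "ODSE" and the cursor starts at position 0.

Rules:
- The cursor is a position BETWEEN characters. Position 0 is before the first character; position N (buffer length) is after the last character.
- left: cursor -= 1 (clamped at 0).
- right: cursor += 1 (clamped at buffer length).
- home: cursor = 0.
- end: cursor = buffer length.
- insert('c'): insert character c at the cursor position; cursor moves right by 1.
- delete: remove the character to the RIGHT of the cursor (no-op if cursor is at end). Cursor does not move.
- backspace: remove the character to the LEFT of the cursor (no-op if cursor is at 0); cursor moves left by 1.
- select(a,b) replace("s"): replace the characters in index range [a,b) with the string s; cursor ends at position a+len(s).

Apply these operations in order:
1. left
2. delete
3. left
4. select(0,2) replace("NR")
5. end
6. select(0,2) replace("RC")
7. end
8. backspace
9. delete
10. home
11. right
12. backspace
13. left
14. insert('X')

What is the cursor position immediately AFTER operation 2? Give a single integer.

After op 1 (left): buf='ODSE' cursor=0
After op 2 (delete): buf='DSE' cursor=0

Answer: 0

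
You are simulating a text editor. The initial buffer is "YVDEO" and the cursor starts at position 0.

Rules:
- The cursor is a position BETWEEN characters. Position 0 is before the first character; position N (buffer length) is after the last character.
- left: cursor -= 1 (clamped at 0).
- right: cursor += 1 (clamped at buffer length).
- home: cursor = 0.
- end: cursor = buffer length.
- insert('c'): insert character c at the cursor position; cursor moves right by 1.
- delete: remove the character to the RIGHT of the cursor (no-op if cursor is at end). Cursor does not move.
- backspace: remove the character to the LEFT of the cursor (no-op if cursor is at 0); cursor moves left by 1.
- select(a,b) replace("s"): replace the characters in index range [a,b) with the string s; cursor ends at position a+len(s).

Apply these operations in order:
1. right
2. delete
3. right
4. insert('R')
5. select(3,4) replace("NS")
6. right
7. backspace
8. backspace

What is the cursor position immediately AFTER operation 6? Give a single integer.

After op 1 (right): buf='YVDEO' cursor=1
After op 2 (delete): buf='YDEO' cursor=1
After op 3 (right): buf='YDEO' cursor=2
After op 4 (insert('R')): buf='YDREO' cursor=3
After op 5 (select(3,4) replace("NS")): buf='YDRNSO' cursor=5
After op 6 (right): buf='YDRNSO' cursor=6

Answer: 6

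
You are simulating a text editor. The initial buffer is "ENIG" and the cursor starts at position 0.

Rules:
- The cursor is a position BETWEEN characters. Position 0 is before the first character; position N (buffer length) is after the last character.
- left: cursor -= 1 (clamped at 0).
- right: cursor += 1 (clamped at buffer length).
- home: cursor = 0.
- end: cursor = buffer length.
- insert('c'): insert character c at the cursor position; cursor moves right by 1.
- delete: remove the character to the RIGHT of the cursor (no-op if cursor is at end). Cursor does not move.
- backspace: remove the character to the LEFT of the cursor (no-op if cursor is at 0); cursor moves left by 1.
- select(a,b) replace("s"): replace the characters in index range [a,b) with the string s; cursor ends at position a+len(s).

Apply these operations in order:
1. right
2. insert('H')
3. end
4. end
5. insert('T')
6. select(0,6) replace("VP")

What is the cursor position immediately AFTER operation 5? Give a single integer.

After op 1 (right): buf='ENIG' cursor=1
After op 2 (insert('H')): buf='EHNIG' cursor=2
After op 3 (end): buf='EHNIG' cursor=5
After op 4 (end): buf='EHNIG' cursor=5
After op 5 (insert('T')): buf='EHNIGT' cursor=6

Answer: 6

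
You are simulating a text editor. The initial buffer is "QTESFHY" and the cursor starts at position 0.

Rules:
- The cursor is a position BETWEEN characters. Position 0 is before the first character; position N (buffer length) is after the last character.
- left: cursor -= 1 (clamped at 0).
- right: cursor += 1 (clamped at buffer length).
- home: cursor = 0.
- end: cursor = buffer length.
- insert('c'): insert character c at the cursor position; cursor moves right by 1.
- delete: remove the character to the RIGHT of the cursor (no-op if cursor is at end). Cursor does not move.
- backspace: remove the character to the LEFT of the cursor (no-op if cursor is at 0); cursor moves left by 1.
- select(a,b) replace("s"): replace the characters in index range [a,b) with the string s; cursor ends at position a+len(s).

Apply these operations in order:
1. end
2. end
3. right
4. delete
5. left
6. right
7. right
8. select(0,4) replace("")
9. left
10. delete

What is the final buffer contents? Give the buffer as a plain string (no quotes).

After op 1 (end): buf='QTESFHY' cursor=7
After op 2 (end): buf='QTESFHY' cursor=7
After op 3 (right): buf='QTESFHY' cursor=7
After op 4 (delete): buf='QTESFHY' cursor=7
After op 5 (left): buf='QTESFHY' cursor=6
After op 6 (right): buf='QTESFHY' cursor=7
After op 7 (right): buf='QTESFHY' cursor=7
After op 8 (select(0,4) replace("")): buf='FHY' cursor=0
After op 9 (left): buf='FHY' cursor=0
After op 10 (delete): buf='HY' cursor=0

Answer: HY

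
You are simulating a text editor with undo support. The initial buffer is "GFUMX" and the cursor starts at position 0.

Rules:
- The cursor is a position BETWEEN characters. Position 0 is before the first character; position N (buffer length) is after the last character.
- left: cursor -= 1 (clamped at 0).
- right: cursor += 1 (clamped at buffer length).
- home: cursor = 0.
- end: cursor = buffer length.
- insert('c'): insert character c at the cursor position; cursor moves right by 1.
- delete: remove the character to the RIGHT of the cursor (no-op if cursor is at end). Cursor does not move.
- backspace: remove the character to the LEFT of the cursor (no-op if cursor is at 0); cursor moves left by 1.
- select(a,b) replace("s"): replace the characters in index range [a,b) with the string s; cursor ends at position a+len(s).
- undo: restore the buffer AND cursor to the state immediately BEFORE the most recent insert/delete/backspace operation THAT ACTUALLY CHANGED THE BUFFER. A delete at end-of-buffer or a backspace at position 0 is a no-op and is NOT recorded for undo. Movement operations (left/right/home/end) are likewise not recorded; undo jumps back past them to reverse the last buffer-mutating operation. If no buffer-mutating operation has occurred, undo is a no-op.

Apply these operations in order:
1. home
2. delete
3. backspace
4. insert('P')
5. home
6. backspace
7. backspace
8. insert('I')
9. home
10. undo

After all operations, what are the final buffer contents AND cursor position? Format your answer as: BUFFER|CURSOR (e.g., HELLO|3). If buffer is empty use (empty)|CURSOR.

After op 1 (home): buf='GFUMX' cursor=0
After op 2 (delete): buf='FUMX' cursor=0
After op 3 (backspace): buf='FUMX' cursor=0
After op 4 (insert('P')): buf='PFUMX' cursor=1
After op 5 (home): buf='PFUMX' cursor=0
After op 6 (backspace): buf='PFUMX' cursor=0
After op 7 (backspace): buf='PFUMX' cursor=0
After op 8 (insert('I')): buf='IPFUMX' cursor=1
After op 9 (home): buf='IPFUMX' cursor=0
After op 10 (undo): buf='PFUMX' cursor=0

Answer: PFUMX|0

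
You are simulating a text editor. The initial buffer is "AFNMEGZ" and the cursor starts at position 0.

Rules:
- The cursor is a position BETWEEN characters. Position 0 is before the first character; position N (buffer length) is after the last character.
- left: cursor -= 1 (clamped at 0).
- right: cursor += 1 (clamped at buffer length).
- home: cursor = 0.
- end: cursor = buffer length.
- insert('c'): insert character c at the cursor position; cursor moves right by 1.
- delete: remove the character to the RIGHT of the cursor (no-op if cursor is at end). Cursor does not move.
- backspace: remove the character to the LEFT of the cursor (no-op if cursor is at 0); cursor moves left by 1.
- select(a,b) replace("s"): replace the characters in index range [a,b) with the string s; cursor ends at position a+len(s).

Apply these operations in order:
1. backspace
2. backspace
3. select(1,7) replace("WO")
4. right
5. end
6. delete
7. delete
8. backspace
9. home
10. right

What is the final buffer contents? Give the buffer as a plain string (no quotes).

After op 1 (backspace): buf='AFNMEGZ' cursor=0
After op 2 (backspace): buf='AFNMEGZ' cursor=0
After op 3 (select(1,7) replace("WO")): buf='AWO' cursor=3
After op 4 (right): buf='AWO' cursor=3
After op 5 (end): buf='AWO' cursor=3
After op 6 (delete): buf='AWO' cursor=3
After op 7 (delete): buf='AWO' cursor=3
After op 8 (backspace): buf='AW' cursor=2
After op 9 (home): buf='AW' cursor=0
After op 10 (right): buf='AW' cursor=1

Answer: AW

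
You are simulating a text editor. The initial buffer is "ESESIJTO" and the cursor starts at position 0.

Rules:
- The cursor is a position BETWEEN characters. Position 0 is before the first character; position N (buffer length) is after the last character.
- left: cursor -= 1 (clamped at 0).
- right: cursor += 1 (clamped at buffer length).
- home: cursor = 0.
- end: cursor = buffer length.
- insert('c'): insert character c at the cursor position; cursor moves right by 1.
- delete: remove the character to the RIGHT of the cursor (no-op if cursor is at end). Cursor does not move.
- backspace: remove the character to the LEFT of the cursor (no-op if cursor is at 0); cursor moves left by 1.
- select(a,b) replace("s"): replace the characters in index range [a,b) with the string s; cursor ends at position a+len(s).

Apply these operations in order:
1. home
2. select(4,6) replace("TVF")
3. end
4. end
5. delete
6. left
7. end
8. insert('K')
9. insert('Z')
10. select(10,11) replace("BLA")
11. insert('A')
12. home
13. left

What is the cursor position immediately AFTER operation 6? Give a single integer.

After op 1 (home): buf='ESESIJTO' cursor=0
After op 2 (select(4,6) replace("TVF")): buf='ESESTVFTO' cursor=7
After op 3 (end): buf='ESESTVFTO' cursor=9
After op 4 (end): buf='ESESTVFTO' cursor=9
After op 5 (delete): buf='ESESTVFTO' cursor=9
After op 6 (left): buf='ESESTVFTO' cursor=8

Answer: 8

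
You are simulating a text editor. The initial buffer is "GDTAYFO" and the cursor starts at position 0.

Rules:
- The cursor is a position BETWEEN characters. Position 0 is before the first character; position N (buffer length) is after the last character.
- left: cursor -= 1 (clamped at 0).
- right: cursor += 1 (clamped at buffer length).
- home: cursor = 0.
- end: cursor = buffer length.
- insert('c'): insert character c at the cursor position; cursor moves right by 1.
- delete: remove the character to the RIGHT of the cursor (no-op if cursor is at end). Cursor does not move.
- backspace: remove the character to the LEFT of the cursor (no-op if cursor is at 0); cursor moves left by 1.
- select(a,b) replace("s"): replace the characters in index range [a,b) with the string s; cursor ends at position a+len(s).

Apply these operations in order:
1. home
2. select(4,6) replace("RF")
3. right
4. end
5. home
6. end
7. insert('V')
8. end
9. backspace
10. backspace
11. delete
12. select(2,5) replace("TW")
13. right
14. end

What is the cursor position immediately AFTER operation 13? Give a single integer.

Answer: 5

Derivation:
After op 1 (home): buf='GDTAYFO' cursor=0
After op 2 (select(4,6) replace("RF")): buf='GDTARFO' cursor=6
After op 3 (right): buf='GDTARFO' cursor=7
After op 4 (end): buf='GDTARFO' cursor=7
After op 5 (home): buf='GDTARFO' cursor=0
After op 6 (end): buf='GDTARFO' cursor=7
After op 7 (insert('V')): buf='GDTARFOV' cursor=8
After op 8 (end): buf='GDTARFOV' cursor=8
After op 9 (backspace): buf='GDTARFO' cursor=7
After op 10 (backspace): buf='GDTARF' cursor=6
After op 11 (delete): buf='GDTARF' cursor=6
After op 12 (select(2,5) replace("TW")): buf='GDTWF' cursor=4
After op 13 (right): buf='GDTWF' cursor=5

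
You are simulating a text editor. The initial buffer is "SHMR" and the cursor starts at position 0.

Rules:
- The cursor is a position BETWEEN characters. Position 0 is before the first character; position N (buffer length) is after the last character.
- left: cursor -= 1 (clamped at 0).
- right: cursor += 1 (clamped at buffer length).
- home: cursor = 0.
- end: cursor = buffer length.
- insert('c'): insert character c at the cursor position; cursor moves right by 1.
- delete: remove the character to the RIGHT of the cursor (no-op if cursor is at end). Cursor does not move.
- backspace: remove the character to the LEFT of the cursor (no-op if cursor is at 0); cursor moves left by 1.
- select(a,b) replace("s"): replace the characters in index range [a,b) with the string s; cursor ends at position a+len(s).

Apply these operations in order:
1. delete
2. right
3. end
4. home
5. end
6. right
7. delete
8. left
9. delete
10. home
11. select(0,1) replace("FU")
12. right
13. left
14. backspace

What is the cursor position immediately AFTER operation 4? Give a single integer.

After op 1 (delete): buf='HMR' cursor=0
After op 2 (right): buf='HMR' cursor=1
After op 3 (end): buf='HMR' cursor=3
After op 4 (home): buf='HMR' cursor=0

Answer: 0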